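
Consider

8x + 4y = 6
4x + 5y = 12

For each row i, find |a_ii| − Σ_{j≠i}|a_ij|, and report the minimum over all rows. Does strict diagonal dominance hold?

1

row 1: |8| − (4) = 4
row 2: |5| − (4) = 1
minimum over rows = 1 → strictly diagonally dominant (convergence guaranteed)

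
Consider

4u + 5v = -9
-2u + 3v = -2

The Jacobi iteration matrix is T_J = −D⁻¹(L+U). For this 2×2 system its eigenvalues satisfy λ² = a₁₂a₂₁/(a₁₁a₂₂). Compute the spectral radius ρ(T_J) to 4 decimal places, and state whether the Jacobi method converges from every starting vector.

0.9129

a₁₂a₂₁/(a₁₁a₂₂) = (5)·(-2) / ((4)·(3)) = -0.833333
ρ = √|-0.833333| = √0.833333 = 0.9129
ρ < 1, so Jacobi converges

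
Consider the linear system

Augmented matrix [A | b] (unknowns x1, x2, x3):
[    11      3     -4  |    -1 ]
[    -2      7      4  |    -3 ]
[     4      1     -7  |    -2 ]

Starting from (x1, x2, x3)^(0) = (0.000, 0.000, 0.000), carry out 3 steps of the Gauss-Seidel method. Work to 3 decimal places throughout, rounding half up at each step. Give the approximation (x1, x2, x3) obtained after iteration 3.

(0.143, -0.541, 0.290)

Iteration 1:
  x1 = (-1 - (3)·0.000 - (-4)·0.000) / (11) = -0.091
  x2 = (-3 - (-2)·-0.091 - (4)·0.000) / (7) = -0.455
  x3 = (-2 - (4)·-0.091 - (1)·-0.455) / (-7) = 0.169
Iteration 2:
  x1 = (-1 - (3)·-0.455 - (-4)·0.169) / (11) = 0.095
  x2 = (-3 - (-2)·0.095 - (4)·0.169) / (7) = -0.498
  x3 = (-2 - (4)·0.095 - (1)·-0.498) / (-7) = 0.269
Iteration 3:
  x1 = (-1 - (3)·-0.498 - (-4)·0.269) / (11) = 0.143
  x2 = (-3 - (-2)·0.143 - (4)·0.269) / (7) = -0.541
  x3 = (-2 - (4)·0.143 - (1)·-0.541) / (-7) = 0.290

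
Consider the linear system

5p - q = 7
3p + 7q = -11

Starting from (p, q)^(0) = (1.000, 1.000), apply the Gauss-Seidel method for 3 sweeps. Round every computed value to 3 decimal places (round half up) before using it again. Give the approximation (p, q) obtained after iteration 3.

Iteration 1:
  p = (7 - (-1)·1.000) / (5) = 1.600
  q = (-11 - (3)·1.600) / (7) = -2.257
Iteration 2:
  p = (7 - (-1)·-2.257) / (5) = 0.949
  q = (-11 - (3)·0.949) / (7) = -1.978
Iteration 3:
  p = (7 - (-1)·-1.978) / (5) = 1.004
  q = (-11 - (3)·1.004) / (7) = -2.002

(1.004, -2.002)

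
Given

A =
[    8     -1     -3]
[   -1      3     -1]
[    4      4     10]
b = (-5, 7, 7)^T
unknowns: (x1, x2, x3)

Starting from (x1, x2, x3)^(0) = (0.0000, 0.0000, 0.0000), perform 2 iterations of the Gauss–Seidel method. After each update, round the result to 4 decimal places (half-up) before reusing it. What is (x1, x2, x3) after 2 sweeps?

(-0.3219, 2.2594, -0.0750)

Iteration 1:
  x1 = (-5 - (-1)·0.0000 - (-3)·0.0000) / (8) = -0.6250
  x2 = (7 - (-1)·-0.6250 - (-1)·0.0000) / (3) = 2.1250
  x3 = (7 - (4)·-0.6250 - (4)·2.1250) / (10) = 0.1000
Iteration 2:
  x1 = (-5 - (-1)·2.1250 - (-3)·0.1000) / (8) = -0.3219
  x2 = (7 - (-1)·-0.3219 - (-1)·0.1000) / (3) = 2.2594
  x3 = (7 - (4)·-0.3219 - (4)·2.2594) / (10) = -0.0750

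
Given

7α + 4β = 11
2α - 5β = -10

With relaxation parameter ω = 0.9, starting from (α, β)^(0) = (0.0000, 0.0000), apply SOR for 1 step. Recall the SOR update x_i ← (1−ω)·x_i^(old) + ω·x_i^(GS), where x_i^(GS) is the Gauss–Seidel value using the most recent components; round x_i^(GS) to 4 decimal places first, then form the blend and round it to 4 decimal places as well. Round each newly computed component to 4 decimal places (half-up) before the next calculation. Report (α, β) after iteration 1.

Iteration 1:
  α: GS value = (11 - (4)·0.0000) / (7) = 1.5714;  α ← (1−ω)·0.0000 + ω·1.5714 = 1.4143
  β: GS value = (-10 - (2)·1.4143) / (-5) = 2.5657;  β ← (1−ω)·0.0000 + ω·2.5657 = 2.3091

(1.4143, 2.3091)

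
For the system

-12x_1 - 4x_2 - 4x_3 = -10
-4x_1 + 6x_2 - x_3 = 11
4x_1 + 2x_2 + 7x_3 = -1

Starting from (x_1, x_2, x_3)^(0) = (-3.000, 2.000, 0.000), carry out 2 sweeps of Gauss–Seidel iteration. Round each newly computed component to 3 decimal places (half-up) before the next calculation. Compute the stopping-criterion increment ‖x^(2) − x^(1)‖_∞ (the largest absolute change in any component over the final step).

0.283

Iteration 1:
  x_1 = (-10 - (-4)·2.000 - (-4)·0.000) / (-12) = 0.167
  x_2 = (11 - (-4)·0.167 - (-1)·0.000) / (6) = 1.945
  x_3 = (-1 - (4)·0.167 - (2)·1.945) / (7) = -0.794
Iteration 2:
  x_1 = (-10 - (-4)·1.945 - (-4)·-0.794) / (-12) = 0.450
  x_2 = (11 - (-4)·0.450 - (-1)·-0.794) / (6) = 2.001
  x_3 = (-1 - (4)·0.450 - (2)·2.001) / (7) = -0.972
Change: (0.283, 0.056, -0.178) → max |·| = 0.283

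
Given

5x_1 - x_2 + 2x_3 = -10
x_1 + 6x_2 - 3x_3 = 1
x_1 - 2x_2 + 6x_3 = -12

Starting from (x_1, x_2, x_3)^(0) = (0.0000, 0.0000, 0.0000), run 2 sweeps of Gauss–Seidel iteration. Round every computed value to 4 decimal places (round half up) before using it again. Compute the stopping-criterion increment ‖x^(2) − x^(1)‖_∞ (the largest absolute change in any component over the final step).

Iteration 1:
  x_1 = (-10 - (-1)·0.0000 - (2)·0.0000) / (5) = -2.0000
  x_2 = (1 - (1)·-2.0000 - (-3)·0.0000) / (6) = 0.5000
  x_3 = (-12 - (1)·-2.0000 - (-2)·0.5000) / (6) = -1.5000
Iteration 2:
  x_1 = (-10 - (-1)·0.5000 - (2)·-1.5000) / (5) = -1.3000
  x_2 = (1 - (1)·-1.3000 - (-3)·-1.5000) / (6) = -0.3667
  x_3 = (-12 - (1)·-1.3000 - (-2)·-0.3667) / (6) = -1.9056
Change: (0.7000, -0.8667, -0.4056) → max |·| = 0.8667

0.8667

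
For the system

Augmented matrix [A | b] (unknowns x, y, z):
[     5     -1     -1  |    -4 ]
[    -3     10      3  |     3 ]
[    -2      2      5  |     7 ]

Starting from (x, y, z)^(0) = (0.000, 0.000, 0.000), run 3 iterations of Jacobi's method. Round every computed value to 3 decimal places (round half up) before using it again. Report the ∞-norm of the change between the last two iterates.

Iteration 1:
  x = (-4 - (-1)·0.000 - (-1)·0.000) / (5) = -0.800
  y = (3 - (-3)·0.000 - (3)·0.000) / (10) = 0.300
  z = (7 - (-2)·0.000 - (2)·0.000) / (5) = 1.400
Iteration 2:
  x = (-4 - (-1)·0.300 - (-1)·1.400) / (5) = -0.460
  y = (3 - (-3)·-0.800 - (3)·1.400) / (10) = -0.360
  z = (7 - (-2)·-0.800 - (2)·0.300) / (5) = 0.960
Iteration 3:
  x = (-4 - (-1)·-0.360 - (-1)·0.960) / (5) = -0.680
  y = (3 - (-3)·-0.460 - (3)·0.960) / (10) = -0.126
  z = (7 - (-2)·-0.460 - (2)·-0.360) / (5) = 1.360
Change: (-0.220, 0.234, 0.400) → max |·| = 0.400

0.400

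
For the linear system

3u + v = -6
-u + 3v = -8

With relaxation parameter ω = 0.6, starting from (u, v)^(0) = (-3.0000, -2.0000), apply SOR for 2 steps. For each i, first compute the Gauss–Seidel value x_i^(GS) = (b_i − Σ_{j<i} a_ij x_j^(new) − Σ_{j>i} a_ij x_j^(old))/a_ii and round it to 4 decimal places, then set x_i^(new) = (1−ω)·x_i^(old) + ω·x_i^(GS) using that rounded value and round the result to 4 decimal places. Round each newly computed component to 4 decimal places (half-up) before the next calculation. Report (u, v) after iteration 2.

(-1.4400, -3.0080)

Iteration 1:
  u: GS value = (-6 - (1)·-2.0000) / (3) = -1.3333;  u ← (1−ω)·-3.0000 + ω·-1.3333 = -2.0000
  v: GS value = (-8 - (-1)·-2.0000) / (3) = -3.3333;  v ← (1−ω)·-2.0000 + ω·-3.3333 = -2.8000
Iteration 2:
  u: GS value = (-6 - (1)·-2.8000) / (3) = -1.0667;  u ← (1−ω)·-2.0000 + ω·-1.0667 = -1.4400
  v: GS value = (-8 - (-1)·-1.4400) / (3) = -3.1467;  v ← (1−ω)·-2.8000 + ω·-3.1467 = -3.0080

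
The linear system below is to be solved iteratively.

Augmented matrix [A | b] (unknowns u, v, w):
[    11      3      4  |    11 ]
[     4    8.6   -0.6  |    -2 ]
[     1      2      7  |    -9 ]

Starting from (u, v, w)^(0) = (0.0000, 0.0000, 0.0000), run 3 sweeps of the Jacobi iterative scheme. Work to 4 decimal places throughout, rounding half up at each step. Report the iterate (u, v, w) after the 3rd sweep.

Iteration 1:
  u = (11 - (3)·0.0000 - (4)·0.0000) / (11) = 1.0000
  v = (-2 - (4)·0.0000 - (-0.6)·0.0000) / (8.6) = -0.2326
  w = (-9 - (1)·0.0000 - (2)·0.0000) / (7) = -1.2857
Iteration 2:
  u = (11 - (3)·-0.2326 - (4)·-1.2857) / (11) = 1.5310
  v = (-2 - (4)·1.0000 - (-0.6)·-1.2857) / (8.6) = -0.7874
  w = (-9 - (1)·1.0000 - (2)·-0.2326) / (7) = -1.3621
Iteration 3:
  u = (11 - (3)·-0.7874 - (4)·-1.3621) / (11) = 1.7101
  v = (-2 - (4)·1.5310 - (-0.6)·-1.3621) / (8.6) = -1.0397
  w = (-9 - (1)·1.5310 - (2)·-0.7874) / (7) = -1.2795

(1.7101, -1.0397, -1.2795)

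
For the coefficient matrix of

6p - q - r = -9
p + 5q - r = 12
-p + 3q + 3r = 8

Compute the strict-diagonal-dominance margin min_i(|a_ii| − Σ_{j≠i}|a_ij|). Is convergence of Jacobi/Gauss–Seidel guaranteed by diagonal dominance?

-1

row 1: |6| − (1+1) = 4
row 2: |5| − (1+1) = 3
row 3: |3| − (1+3) = -1
minimum over rows = -1 → not strictly diagonally dominant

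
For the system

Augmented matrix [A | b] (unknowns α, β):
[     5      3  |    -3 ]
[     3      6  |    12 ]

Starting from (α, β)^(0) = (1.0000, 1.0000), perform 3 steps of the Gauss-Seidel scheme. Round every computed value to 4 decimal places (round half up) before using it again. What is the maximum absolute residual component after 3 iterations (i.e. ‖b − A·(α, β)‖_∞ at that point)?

Iteration 1:
  α = (-3 - (3)·1.0000) / (5) = -1.2000
  β = (12 - (3)·-1.2000) / (6) = 2.6000
Iteration 2:
  α = (-3 - (3)·2.6000) / (5) = -2.1600
  β = (12 - (3)·-2.1600) / (6) = 3.0800
Iteration 3:
  α = (-3 - (3)·3.0800) / (5) = -2.4480
  β = (12 - (3)·-2.4480) / (6) = 3.2240
Residual b − A·x = (-0.4320, 0.0000); ∞-norm = 0.4320

0.4320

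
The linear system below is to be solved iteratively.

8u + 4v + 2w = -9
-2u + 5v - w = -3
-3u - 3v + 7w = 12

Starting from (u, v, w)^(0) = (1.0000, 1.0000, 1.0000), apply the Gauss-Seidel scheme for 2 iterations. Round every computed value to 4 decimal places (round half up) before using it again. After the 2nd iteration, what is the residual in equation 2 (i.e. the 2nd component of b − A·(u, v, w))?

Iteration 1:
  u = (-9 - (4)·1.0000 - (2)·1.0000) / (8) = -1.8750
  v = (-3 - (-2)·-1.8750 - (-1)·1.0000) / (5) = -1.1500
  w = (12 - (-3)·-1.8750 - (-3)·-1.1500) / (7) = 0.4179
Iteration 2:
  u = (-9 - (4)·-1.1500 - (2)·0.4179) / (8) = -0.6545
  v = (-3 - (-2)·-0.6545 - (-1)·0.4179) / (5) = -0.7782
  w = (12 - (-3)·-0.6545 - (-3)·-0.7782) / (7) = 1.1003
Residual b − A·x = (-2.8518, 0.6823, -0.0002)

0.6823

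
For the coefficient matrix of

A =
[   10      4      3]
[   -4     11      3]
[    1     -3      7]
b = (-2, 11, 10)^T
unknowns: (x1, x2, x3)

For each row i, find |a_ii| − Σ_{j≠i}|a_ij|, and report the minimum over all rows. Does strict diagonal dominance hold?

3

row 1: |10| − (4+3) = 3
row 2: |11| − (4+3) = 4
row 3: |7| − (1+3) = 3
minimum over rows = 3 → strictly diagonally dominant (convergence guaranteed)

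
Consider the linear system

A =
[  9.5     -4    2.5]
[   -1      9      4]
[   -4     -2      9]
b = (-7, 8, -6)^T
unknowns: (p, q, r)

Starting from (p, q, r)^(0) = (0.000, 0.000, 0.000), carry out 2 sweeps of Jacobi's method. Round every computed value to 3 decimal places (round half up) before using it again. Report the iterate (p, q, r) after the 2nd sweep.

Iteration 1:
  p = (-7 - (-4)·0.000 - (2.5)·0.000) / (9.5) = -0.737
  q = (8 - (-1)·0.000 - (4)·0.000) / (9) = 0.889
  r = (-6 - (-4)·0.000 - (-2)·0.000) / (9) = -0.667
Iteration 2:
  p = (-7 - (-4)·0.889 - (2.5)·-0.667) / (9.5) = -0.187
  q = (8 - (-1)·-0.737 - (4)·-0.667) / (9) = 1.103
  r = (-6 - (-4)·-0.737 - (-2)·0.889) / (9) = -0.797

(-0.187, 1.103, -0.797)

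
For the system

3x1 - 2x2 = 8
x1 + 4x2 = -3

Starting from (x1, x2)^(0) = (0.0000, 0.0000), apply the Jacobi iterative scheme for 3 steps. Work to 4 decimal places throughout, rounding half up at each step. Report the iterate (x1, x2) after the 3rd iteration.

(1.7222, -1.2917)

Iteration 1:
  x1 = (8 - (-2)·0.0000) / (3) = 2.6667
  x2 = (-3 - (1)·0.0000) / (4) = -0.7500
Iteration 2:
  x1 = (8 - (-2)·-0.7500) / (3) = 2.1667
  x2 = (-3 - (1)·2.6667) / (4) = -1.4167
Iteration 3:
  x1 = (8 - (-2)·-1.4167) / (3) = 1.7222
  x2 = (-3 - (1)·2.1667) / (4) = -1.2917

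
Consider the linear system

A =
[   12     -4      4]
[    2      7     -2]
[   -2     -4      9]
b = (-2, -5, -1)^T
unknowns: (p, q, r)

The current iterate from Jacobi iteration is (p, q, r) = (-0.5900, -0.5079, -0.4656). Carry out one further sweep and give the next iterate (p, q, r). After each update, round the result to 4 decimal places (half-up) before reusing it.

One sweep:
  p = (-2 - (-4)·-0.5079 - (4)·-0.4656) / (12) = -0.1808
  q = (-5 - (2)·-0.5900 - (-2)·-0.4656) / (7) = -0.6787
  r = (-1 - (-2)·-0.5900 - (-4)·-0.5079) / (9) = -0.4680

(-0.1808, -0.6787, -0.4680)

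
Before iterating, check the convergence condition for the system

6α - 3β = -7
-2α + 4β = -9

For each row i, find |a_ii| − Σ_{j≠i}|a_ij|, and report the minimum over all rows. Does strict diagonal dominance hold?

row 1: |6| − (3) = 3
row 2: |4| − (2) = 2
minimum over rows = 2 → strictly diagonally dominant (convergence guaranteed)

2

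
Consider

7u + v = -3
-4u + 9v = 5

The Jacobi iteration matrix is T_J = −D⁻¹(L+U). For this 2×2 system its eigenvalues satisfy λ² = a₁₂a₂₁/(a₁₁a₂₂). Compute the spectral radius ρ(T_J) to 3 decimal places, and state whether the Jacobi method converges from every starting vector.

0.252

a₁₂a₂₁/(a₁₁a₂₂) = (1)·(-4) / ((7)·(9)) = -0.063492
ρ = √|-0.063492| = √0.063492 = 0.252
ρ < 1, so Jacobi converges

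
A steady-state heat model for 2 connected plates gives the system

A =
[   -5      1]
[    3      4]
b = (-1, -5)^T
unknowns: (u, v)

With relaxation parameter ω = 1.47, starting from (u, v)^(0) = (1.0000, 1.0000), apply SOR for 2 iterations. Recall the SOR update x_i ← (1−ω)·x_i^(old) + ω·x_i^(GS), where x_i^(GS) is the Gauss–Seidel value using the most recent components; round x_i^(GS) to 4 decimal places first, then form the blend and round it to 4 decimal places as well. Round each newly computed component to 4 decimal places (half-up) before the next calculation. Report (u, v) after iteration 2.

Iteration 1:
  u: GS value = (-1 - (1)·1.0000) / (-5) = 0.4000;  u ← (1−ω)·1.0000 + ω·0.4000 = 0.1180
  v: GS value = (-5 - (3)·0.1180) / (4) = -1.3385;  v ← (1−ω)·1.0000 + ω·-1.3385 = -2.4376
Iteration 2:
  u: GS value = (-1 - (1)·-2.4376) / (-5) = -0.2875;  u ← (1−ω)·0.1180 + ω·-0.2875 = -0.4781
  v: GS value = (-5 - (3)·-0.4781) / (4) = -0.8914;  v ← (1−ω)·-2.4376 + ω·-0.8914 = -0.1647

(-0.4781, -0.1647)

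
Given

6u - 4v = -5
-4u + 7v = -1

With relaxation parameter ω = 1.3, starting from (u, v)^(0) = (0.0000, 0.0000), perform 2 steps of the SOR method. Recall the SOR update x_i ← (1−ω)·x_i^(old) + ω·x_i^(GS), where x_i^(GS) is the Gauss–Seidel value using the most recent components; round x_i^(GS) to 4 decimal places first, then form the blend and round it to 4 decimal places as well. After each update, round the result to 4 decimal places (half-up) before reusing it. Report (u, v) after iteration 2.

Iteration 1:
  u: GS value = (-5 - (-4)·0.0000) / (6) = -0.8333;  u ← (1−ω)·0.0000 + ω·-0.8333 = -1.0833
  v: GS value = (-1 - (-4)·-1.0833) / (7) = -0.7619;  v ← (1−ω)·0.0000 + ω·-0.7619 = -0.9905
Iteration 2:
  u: GS value = (-5 - (-4)·-0.9905) / (6) = -1.4937;  u ← (1−ω)·-1.0833 + ω·-1.4937 = -1.6168
  v: GS value = (-1 - (-4)·-1.6168) / (7) = -1.0667;  v ← (1−ω)·-0.9905 + ω·-1.0667 = -1.0896

(-1.6168, -1.0896)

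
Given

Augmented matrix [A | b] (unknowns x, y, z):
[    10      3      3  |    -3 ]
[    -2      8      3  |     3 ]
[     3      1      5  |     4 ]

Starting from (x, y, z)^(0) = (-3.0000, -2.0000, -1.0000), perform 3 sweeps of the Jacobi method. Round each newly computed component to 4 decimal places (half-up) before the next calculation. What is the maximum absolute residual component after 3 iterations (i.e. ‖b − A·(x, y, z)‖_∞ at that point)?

Iteration 1:
  x = (-3 - (3)·-2.0000 - (3)·-1.0000) / (10) = 0.6000
  y = (3 - (-2)·-3.0000 - (3)·-1.0000) / (8) = 0.0000
  z = (4 - (3)·-3.0000 - (1)·-2.0000) / (5) = 3.0000
Iteration 2:
  x = (-3 - (3)·0.0000 - (3)·3.0000) / (10) = -1.2000
  y = (3 - (-2)·0.6000 - (3)·3.0000) / (8) = -0.6000
  z = (4 - (3)·0.6000 - (1)·0.0000) / (5) = 0.4400
Iteration 3:
  x = (-3 - (3)·-0.6000 - (3)·0.4400) / (10) = -0.2520
  y = (3 - (-2)·-1.2000 - (3)·0.4400) / (8) = -0.0900
  z = (4 - (3)·-1.2000 - (1)·-0.6000) / (5) = 1.6400
Residual b − A·x = (-5.1300, -1.7040, -3.3540); ∞-norm = 5.1300

5.1300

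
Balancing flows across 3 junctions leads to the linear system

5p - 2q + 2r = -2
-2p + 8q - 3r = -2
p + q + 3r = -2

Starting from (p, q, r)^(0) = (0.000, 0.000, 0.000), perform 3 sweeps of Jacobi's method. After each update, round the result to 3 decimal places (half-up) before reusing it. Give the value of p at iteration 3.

-0.460

Iteration 1:
  p = (-2 - (-2)·0.000 - (2)·0.000) / (5) = -0.400
  q = (-2 - (-2)·0.000 - (-3)·0.000) / (8) = -0.250
  r = (-2 - (1)·0.000 - (1)·0.000) / (3) = -0.667
Iteration 2:
  p = (-2 - (-2)·-0.250 - (2)·-0.667) / (5) = -0.233
  q = (-2 - (-2)·-0.400 - (-3)·-0.667) / (8) = -0.600
  r = (-2 - (1)·-0.400 - (1)·-0.250) / (3) = -0.450
Iteration 3:
  p = (-2 - (-2)·-0.600 - (2)·-0.450) / (5) = -0.460
  q = (-2 - (-2)·-0.233 - (-3)·-0.450) / (8) = -0.477
  r = (-2 - (1)·-0.233 - (1)·-0.600) / (3) = -0.389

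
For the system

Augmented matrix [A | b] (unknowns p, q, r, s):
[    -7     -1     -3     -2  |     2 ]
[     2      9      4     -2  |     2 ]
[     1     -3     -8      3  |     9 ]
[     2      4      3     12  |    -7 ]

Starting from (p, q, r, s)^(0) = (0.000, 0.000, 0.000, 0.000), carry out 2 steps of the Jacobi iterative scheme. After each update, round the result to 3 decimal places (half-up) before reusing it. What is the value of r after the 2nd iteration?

Iteration 1:
  p = (2 - (-1)·0.000 - (-3)·0.000 - (-2)·0.000) / (-7) = -0.286
  q = (2 - (2)·0.000 - (4)·0.000 - (-2)·0.000) / (9) = 0.222
  r = (9 - (1)·0.000 - (-3)·0.000 - (3)·0.000) / (-8) = -1.125
  s = (-7 - (2)·0.000 - (4)·0.000 - (3)·0.000) / (12) = -0.583
Iteration 2:
  p = (2 - (-1)·0.222 - (-3)·-1.125 - (-2)·-0.583) / (-7) = 0.331
  q = (2 - (2)·-0.286 - (4)·-1.125 - (-2)·-0.583) / (9) = 0.656
  r = (9 - (1)·-0.286 - (-3)·0.222 - (3)·-0.583) / (-8) = -1.463
  s = (-7 - (2)·-0.286 - (4)·0.222 - (3)·-1.125) / (12) = -0.328

-1.463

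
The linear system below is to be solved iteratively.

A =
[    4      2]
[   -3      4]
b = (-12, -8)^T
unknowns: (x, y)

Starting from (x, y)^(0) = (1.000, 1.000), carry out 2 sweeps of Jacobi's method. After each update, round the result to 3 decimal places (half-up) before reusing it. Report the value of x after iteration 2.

Iteration 1:
  x = (-12 - (2)·1.000) / (4) = -3.500
  y = (-8 - (-3)·1.000) / (4) = -1.250
Iteration 2:
  x = (-12 - (2)·-1.250) / (4) = -2.375
  y = (-8 - (-3)·-3.500) / (4) = -4.625

-2.375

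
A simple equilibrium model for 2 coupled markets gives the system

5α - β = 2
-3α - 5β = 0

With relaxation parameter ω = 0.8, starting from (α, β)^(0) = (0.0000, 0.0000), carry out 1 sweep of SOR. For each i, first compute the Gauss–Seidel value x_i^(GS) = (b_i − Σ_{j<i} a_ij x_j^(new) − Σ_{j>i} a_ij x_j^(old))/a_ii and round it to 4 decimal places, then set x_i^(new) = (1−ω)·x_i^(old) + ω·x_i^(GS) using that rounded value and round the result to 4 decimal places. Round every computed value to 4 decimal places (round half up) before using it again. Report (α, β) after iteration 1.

(0.3200, -0.1536)

Iteration 1:
  α: GS value = (2 - (-1)·0.0000) / (5) = 0.4000;  α ← (1−ω)·0.0000 + ω·0.4000 = 0.3200
  β: GS value = (0 - (-3)·0.3200) / (-5) = -0.1920;  β ← (1−ω)·0.0000 + ω·-0.1920 = -0.1536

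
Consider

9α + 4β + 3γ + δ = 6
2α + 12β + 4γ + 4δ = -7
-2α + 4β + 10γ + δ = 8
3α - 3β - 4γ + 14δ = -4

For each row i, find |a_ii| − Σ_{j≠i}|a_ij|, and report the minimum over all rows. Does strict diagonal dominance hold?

row 1: |9| − (4+3+1) = 1
row 2: |12| − (2+4+4) = 2
row 3: |10| − (2+4+1) = 3
row 4: |14| − (3+3+4) = 4
minimum over rows = 1 → strictly diagonally dominant (convergence guaranteed)

1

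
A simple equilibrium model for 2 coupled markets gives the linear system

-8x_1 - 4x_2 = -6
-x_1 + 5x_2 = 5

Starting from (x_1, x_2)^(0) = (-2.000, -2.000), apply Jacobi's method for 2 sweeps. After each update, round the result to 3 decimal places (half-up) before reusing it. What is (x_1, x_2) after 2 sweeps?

Iteration 1:
  x_1 = (-6 - (-4)·-2.000) / (-8) = 1.750
  x_2 = (5 - (-1)·-2.000) / (5) = 0.600
Iteration 2:
  x_1 = (-6 - (-4)·0.600) / (-8) = 0.450
  x_2 = (5 - (-1)·1.750) / (5) = 1.350

(0.450, 1.350)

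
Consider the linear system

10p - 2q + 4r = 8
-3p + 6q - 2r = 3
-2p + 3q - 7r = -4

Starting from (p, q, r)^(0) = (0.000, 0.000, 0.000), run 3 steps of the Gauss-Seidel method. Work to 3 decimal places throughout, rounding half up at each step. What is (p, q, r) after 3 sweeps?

(0.681, 1.121, 0.857)

Iteration 1:
  p = (8 - (-2)·0.000 - (4)·0.000) / (10) = 0.800
  q = (3 - (-3)·0.800 - (-2)·0.000) / (6) = 0.900
  r = (-4 - (-2)·0.800 - (3)·0.900) / (-7) = 0.729
Iteration 2:
  p = (8 - (-2)·0.900 - (4)·0.729) / (10) = 0.688
  q = (3 - (-3)·0.688 - (-2)·0.729) / (6) = 1.087
  r = (-4 - (-2)·0.688 - (3)·1.087) / (-7) = 0.841
Iteration 3:
  p = (8 - (-2)·1.087 - (4)·0.841) / (10) = 0.681
  q = (3 - (-3)·0.681 - (-2)·0.841) / (6) = 1.121
  r = (-4 - (-2)·0.681 - (3)·1.121) / (-7) = 0.857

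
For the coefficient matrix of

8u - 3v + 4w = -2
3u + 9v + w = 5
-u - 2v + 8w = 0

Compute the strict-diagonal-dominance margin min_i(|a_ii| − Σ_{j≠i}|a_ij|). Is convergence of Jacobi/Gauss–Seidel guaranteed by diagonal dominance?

row 1: |8| − (3+4) = 1
row 2: |9| − (3+1) = 5
row 3: |8| − (1+2) = 5
minimum over rows = 1 → strictly diagonally dominant (convergence guaranteed)

1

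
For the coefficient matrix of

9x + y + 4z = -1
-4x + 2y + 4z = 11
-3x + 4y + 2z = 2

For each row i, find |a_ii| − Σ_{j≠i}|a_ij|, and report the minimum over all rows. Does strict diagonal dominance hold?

row 1: |9| − (1+4) = 4
row 2: |2| − (4+4) = -6
row 3: |2| − (3+4) = -5
minimum over rows = -6 → not strictly diagonally dominant

-6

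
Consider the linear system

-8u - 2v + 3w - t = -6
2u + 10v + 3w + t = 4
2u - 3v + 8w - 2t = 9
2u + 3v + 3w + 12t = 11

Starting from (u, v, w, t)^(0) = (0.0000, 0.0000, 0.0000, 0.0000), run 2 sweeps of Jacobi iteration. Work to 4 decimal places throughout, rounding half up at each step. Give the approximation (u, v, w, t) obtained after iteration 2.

(0.9573, -0.1792, 1.3167, 0.4104)

Iteration 1:
  u = (-6 - (-2)·0.0000 - (3)·0.0000 - (-1)·0.0000) / (-8) = 0.7500
  v = (4 - (2)·0.0000 - (3)·0.0000 - (1)·0.0000) / (10) = 0.4000
  w = (9 - (2)·0.0000 - (-3)·0.0000 - (-2)·0.0000) / (8) = 1.1250
  t = (11 - (2)·0.0000 - (3)·0.0000 - (3)·0.0000) / (12) = 0.9167
Iteration 2:
  u = (-6 - (-2)·0.4000 - (3)·1.1250 - (-1)·0.9167) / (-8) = 0.9573
  v = (4 - (2)·0.7500 - (3)·1.1250 - (1)·0.9167) / (10) = -0.1792
  w = (9 - (2)·0.7500 - (-3)·0.4000 - (-2)·0.9167) / (8) = 1.3167
  t = (11 - (2)·0.7500 - (3)·0.4000 - (3)·1.1250) / (12) = 0.4104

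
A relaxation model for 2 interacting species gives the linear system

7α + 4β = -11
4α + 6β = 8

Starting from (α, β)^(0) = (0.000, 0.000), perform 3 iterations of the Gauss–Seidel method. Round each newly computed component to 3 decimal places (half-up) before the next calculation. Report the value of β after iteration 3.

3.633

Iteration 1:
  α = (-11 - (4)·0.000) / (7) = -1.571
  β = (8 - (4)·-1.571) / (6) = 2.381
Iteration 2:
  α = (-11 - (4)·2.381) / (7) = -2.932
  β = (8 - (4)·-2.932) / (6) = 3.288
Iteration 3:
  α = (-11 - (4)·3.288) / (7) = -3.450
  β = (8 - (4)·-3.450) / (6) = 3.633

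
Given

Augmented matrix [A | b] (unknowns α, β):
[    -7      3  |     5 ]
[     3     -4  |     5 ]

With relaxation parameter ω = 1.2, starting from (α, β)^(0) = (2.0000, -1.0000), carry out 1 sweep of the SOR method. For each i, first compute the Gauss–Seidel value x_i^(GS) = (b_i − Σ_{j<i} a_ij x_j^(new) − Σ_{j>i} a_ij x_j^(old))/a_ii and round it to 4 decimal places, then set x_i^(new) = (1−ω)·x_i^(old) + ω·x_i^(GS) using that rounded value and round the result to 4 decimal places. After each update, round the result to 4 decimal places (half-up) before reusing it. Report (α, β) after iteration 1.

(-1.7715, -2.8943)

Iteration 1:
  α: GS value = (5 - (3)·-1.0000) / (-7) = -1.1429;  α ← (1−ω)·2.0000 + ω·-1.1429 = -1.7715
  β: GS value = (5 - (3)·-1.7715) / (-4) = -2.5786;  β ← (1−ω)·-1.0000 + ω·-2.5786 = -2.8943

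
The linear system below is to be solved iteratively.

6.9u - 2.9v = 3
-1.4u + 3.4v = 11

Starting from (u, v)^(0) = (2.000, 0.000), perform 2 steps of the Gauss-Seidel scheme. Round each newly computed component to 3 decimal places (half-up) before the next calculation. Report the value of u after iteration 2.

1.870

Iteration 1:
  u = (3 - (-2.9)·0.000) / (6.9) = 0.435
  v = (11 - (-1.4)·0.435) / (3.4) = 3.414
Iteration 2:
  u = (3 - (-2.9)·3.414) / (6.9) = 1.870
  v = (11 - (-1.4)·1.870) / (3.4) = 4.005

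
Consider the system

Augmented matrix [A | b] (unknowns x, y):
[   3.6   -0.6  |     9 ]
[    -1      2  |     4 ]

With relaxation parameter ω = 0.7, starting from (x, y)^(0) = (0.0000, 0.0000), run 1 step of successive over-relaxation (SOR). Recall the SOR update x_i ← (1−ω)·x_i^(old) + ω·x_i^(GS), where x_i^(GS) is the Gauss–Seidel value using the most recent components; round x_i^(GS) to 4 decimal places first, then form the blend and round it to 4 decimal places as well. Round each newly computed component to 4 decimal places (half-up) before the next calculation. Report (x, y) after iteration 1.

(1.7500, 2.0125)

Iteration 1:
  x: GS value = (9 - (-0.6)·0.0000) / (3.6) = 2.5000;  x ← (1−ω)·0.0000 + ω·2.5000 = 1.7500
  y: GS value = (4 - (-1)·1.7500) / (2) = 2.8750;  y ← (1−ω)·0.0000 + ω·2.8750 = 2.0125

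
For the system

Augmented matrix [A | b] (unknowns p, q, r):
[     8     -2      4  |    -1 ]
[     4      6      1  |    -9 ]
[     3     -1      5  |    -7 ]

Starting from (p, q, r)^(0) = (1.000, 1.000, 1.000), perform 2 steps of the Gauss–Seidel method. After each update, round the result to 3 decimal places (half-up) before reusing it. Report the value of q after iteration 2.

-1.424

Iteration 1:
  p = (-1 - (-2)·1.000 - (4)·1.000) / (8) = -0.375
  q = (-9 - (4)·-0.375 - (1)·1.000) / (6) = -1.417
  r = (-7 - (3)·-0.375 - (-1)·-1.417) / (5) = -1.458
Iteration 2:
  p = (-1 - (-2)·-1.417 - (4)·-1.458) / (8) = 0.250
  q = (-9 - (4)·0.250 - (1)·-1.458) / (6) = -1.424
  r = (-7 - (3)·0.250 - (-1)·-1.424) / (5) = -1.835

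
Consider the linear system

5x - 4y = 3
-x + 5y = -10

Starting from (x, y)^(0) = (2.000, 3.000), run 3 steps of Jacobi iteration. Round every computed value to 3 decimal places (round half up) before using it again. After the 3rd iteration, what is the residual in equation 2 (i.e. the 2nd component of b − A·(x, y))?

0.160

Iteration 1:
  x = (3 - (-4)·3.000) / (5) = 3.000
  y = (-10 - (-1)·2.000) / (5) = -1.600
Iteration 2:
  x = (3 - (-4)·-1.600) / (5) = -0.680
  y = (-10 - (-1)·3.000) / (5) = -1.400
Iteration 3:
  x = (3 - (-4)·-1.400) / (5) = -0.520
  y = (-10 - (-1)·-0.680) / (5) = -2.136
Residual b − A·x = (-2.944, 0.160)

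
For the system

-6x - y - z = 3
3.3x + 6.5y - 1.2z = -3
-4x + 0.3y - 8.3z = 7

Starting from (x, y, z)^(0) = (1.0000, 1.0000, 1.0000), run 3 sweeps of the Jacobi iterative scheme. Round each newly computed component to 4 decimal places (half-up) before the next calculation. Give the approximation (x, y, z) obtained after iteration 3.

(-0.3756, -0.4699, -0.7790)

Iteration 1:
  x = (3 - (-1)·1.0000 - (-1)·1.0000) / (-6) = -0.8333
  y = (-3 - (3.3)·1.0000 - (-1.2)·1.0000) / (6.5) = -0.7846
  z = (7 - (-4)·1.0000 - (0.3)·1.0000) / (-8.3) = -1.2892
Iteration 2:
  x = (3 - (-1)·-0.7846 - (-1)·-1.2892) / (-6) = -0.1544
  y = (-3 - (3.3)·-0.8333 - (-1.2)·-1.2892) / (6.5) = -0.2765
  z = (7 - (-4)·-0.8333 - (0.3)·-0.7846) / (-8.3) = -0.4701
Iteration 3:
  x = (3 - (-1)·-0.2765 - (-1)·-0.4701) / (-6) = -0.3756
  y = (-3 - (3.3)·-0.1544 - (-1.2)·-0.4701) / (6.5) = -0.4699
  z = (7 - (-4)·-0.1544 - (0.3)·-0.2765) / (-8.3) = -0.7790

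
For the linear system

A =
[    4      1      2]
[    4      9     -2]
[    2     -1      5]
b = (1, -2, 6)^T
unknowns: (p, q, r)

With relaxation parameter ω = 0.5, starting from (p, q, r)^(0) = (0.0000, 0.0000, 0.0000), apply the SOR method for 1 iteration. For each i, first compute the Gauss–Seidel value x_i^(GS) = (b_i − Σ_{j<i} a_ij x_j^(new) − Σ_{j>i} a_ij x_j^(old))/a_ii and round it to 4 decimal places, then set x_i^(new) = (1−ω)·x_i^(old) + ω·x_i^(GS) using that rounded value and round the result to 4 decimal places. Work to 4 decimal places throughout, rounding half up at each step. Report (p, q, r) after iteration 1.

(0.1250, -0.1389, 0.5611)

Iteration 1:
  p: GS value = (1 - (1)·0.0000 - (2)·0.0000) / (4) = 0.2500;  p ← (1−ω)·0.0000 + ω·0.2500 = 0.1250
  q: GS value = (-2 - (4)·0.1250 - (-2)·0.0000) / (9) = -0.2778;  q ← (1−ω)·0.0000 + ω·-0.2778 = -0.1389
  r: GS value = (6 - (2)·0.1250 - (-1)·-0.1389) / (5) = 1.1222;  r ← (1−ω)·0.0000 + ω·1.1222 = 0.5611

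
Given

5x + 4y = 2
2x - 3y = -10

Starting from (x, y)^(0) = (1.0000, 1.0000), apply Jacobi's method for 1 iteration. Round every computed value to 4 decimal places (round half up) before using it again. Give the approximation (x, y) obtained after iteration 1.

Iteration 1:
  x = (2 - (4)·1.0000) / (5) = -0.4000
  y = (-10 - (2)·1.0000) / (-3) = 4.0000

(-0.4000, 4.0000)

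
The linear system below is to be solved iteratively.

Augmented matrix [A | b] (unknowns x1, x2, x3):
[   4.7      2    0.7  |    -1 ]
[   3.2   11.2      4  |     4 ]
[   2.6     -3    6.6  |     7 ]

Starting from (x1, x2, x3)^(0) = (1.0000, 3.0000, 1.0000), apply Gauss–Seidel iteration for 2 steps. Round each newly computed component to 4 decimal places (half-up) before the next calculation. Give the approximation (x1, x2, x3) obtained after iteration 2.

(-0.6977, -0.1288, 1.2769)

Iteration 1:
  x1 = (-1 - (2)·3.0000 - (0.7)·1.0000) / (4.7) = -1.6383
  x2 = (4 - (3.2)·-1.6383 - (4)·1.0000) / (11.2) = 0.4681
  x3 = (7 - (2.6)·-1.6383 - (-3)·0.4681) / (6.6) = 1.9188
Iteration 2:
  x1 = (-1 - (2)·0.4681 - (0.7)·1.9188) / (4.7) = -0.6977
  x2 = (4 - (3.2)·-0.6977 - (4)·1.9188) / (11.2) = -0.1288
  x3 = (7 - (2.6)·-0.6977 - (-3)·-0.1288) / (6.6) = 1.2769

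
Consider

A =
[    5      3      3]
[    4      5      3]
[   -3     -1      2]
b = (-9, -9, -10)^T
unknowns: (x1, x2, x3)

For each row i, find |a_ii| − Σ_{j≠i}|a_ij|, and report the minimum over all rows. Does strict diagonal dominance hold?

-2

row 1: |5| − (3+3) = -1
row 2: |5| − (4+3) = -2
row 3: |2| − (3+1) = -2
minimum over rows = -2 → not strictly diagonally dominant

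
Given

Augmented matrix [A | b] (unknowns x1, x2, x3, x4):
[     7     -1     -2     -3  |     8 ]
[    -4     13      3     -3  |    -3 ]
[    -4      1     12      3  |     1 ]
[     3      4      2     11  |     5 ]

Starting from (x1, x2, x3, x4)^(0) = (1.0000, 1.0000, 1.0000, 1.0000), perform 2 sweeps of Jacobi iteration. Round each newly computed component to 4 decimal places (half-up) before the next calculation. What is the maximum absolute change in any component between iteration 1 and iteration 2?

Iteration 1:
  x1 = (8 - (-1)·1.0000 - (-2)·1.0000 - (-3)·1.0000) / (7) = 2.0000
  x2 = (-3 - (-4)·1.0000 - (3)·1.0000 - (-3)·1.0000) / (13) = 0.0769
  x3 = (1 - (-4)·1.0000 - (1)·1.0000 - (3)·1.0000) / (12) = 0.0833
  x4 = (5 - (3)·1.0000 - (4)·1.0000 - (2)·1.0000) / (11) = -0.3636
Iteration 2:
  x1 = (8 - (-1)·0.0769 - (-2)·0.0833 - (-3)·-0.3636) / (7) = 1.0218
  x2 = (-3 - (-4)·2.0000 - (3)·0.0833 - (-3)·-0.3636) / (13) = 0.2815
  x3 = (1 - (-4)·2.0000 - (1)·0.0769 - (3)·-0.3636) / (12) = 0.8345
  x4 = (5 - (3)·2.0000 - (4)·0.0769 - (2)·0.0833) / (11) = -0.1340
Change: (-0.9782, 0.2046, 0.7512, 0.2296) → max |·| = 0.9782

0.9782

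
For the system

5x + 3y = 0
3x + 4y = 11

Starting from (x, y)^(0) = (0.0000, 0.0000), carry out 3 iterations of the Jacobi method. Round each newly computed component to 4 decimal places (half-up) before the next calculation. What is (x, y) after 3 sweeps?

Iteration 1:
  x = (0 - (3)·0.0000) / (5) = 0.0000
  y = (11 - (3)·0.0000) / (4) = 2.7500
Iteration 2:
  x = (0 - (3)·2.7500) / (5) = -1.6500
  y = (11 - (3)·0.0000) / (4) = 2.7500
Iteration 3:
  x = (0 - (3)·2.7500) / (5) = -1.6500
  y = (11 - (3)·-1.6500) / (4) = 3.9875

(-1.6500, 3.9875)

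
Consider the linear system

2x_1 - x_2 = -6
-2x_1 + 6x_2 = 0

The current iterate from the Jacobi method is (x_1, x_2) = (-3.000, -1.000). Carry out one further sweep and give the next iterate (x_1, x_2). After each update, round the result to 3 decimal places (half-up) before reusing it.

One sweep:
  x_1 = (-6 - (-1)·-1.000) / (2) = -3.500
  x_2 = (0 - (-2)·-3.000) / (6) = -1.000

(-3.500, -1.000)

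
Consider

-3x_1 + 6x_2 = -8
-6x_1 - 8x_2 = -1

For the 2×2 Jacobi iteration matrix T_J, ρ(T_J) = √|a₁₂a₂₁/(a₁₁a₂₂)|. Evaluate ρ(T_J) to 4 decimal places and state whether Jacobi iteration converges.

1.2247

a₁₂a₂₁/(a₁₁a₂₂) = (6)·(-6) / ((-3)·(-8)) = -1.500000
ρ = √|-1.500000| = √1.500000 = 1.2247
ρ > 1, so Jacobi diverges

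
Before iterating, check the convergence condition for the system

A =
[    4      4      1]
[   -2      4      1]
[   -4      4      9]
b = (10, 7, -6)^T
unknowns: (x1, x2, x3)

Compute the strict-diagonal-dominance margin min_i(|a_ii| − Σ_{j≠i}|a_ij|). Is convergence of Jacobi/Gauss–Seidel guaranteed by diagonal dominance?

-1

row 1: |4| − (4+1) = -1
row 2: |4| − (2+1) = 1
row 3: |9| − (4+4) = 1
minimum over rows = -1 → not strictly diagonally dominant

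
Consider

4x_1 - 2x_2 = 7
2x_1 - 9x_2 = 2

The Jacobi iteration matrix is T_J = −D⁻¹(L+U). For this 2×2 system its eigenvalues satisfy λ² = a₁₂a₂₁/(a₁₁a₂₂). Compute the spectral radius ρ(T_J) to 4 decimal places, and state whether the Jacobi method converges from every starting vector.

a₁₂a₂₁/(a₁₁a₂₂) = (-2)·(2) / ((4)·(-9)) = 0.111111
ρ = √|0.111111| = √0.111111 = 0.3333
ρ < 1, so Jacobi converges

0.3333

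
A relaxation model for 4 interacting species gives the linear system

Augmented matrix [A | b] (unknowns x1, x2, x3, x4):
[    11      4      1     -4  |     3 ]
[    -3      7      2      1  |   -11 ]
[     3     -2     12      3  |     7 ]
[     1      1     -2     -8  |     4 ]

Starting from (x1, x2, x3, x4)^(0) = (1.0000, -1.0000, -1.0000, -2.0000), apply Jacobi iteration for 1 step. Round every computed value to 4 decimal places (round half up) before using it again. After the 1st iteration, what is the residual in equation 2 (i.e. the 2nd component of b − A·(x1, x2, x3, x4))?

-8.0836

Iteration 1:
  x1 = (3 - (4)·-1.0000 - (1)·-1.0000 - (-4)·-2.0000) / (11) = 0.0000
  x2 = (-11 - (-3)·1.0000 - (2)·-1.0000 - (1)·-2.0000) / (7) = -0.5714
  x3 = (7 - (3)·1.0000 - (-2)·-1.0000 - (3)·-2.0000) / (12) = 0.6667
  x4 = (4 - (1)·1.0000 - (1)·-1.0000 - (-2)·-1.0000) / (-8) = -0.2500
Residual b − A·x = (3.6189, -8.0836, -1.3932, 3.9048)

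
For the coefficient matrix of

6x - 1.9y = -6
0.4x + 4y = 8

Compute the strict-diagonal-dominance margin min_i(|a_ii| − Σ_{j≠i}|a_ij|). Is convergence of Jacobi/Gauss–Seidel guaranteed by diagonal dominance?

3.6

row 1: |6| − (1.9) = 4.1
row 2: |4| − (0.4) = 3.6
minimum over rows = 3.6 → strictly diagonally dominant (convergence guaranteed)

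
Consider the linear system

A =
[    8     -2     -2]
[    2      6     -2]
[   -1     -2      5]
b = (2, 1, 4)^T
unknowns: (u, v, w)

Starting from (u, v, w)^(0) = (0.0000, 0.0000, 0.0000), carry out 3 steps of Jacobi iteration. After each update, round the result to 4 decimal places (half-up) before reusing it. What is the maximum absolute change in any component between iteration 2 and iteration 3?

0.1216

Iteration 1:
  u = (2 - (-2)·0.0000 - (-2)·0.0000) / (8) = 0.2500
  v = (1 - (2)·0.0000 - (-2)·0.0000) / (6) = 0.1667
  w = (4 - (-1)·0.0000 - (-2)·0.0000) / (5) = 0.8000
Iteration 2:
  u = (2 - (-2)·0.1667 - (-2)·0.8000) / (8) = 0.4917
  v = (1 - (2)·0.2500 - (-2)·0.8000) / (6) = 0.3500
  w = (4 - (-1)·0.2500 - (-2)·0.1667) / (5) = 0.9167
Iteration 3:
  u = (2 - (-2)·0.3500 - (-2)·0.9167) / (8) = 0.5667
  v = (1 - (2)·0.4917 - (-2)·0.9167) / (6) = 0.3083
  w = (4 - (-1)·0.4917 - (-2)·0.3500) / (5) = 1.0383
Change: (0.0750, -0.0417, 0.1216) → max |·| = 0.1216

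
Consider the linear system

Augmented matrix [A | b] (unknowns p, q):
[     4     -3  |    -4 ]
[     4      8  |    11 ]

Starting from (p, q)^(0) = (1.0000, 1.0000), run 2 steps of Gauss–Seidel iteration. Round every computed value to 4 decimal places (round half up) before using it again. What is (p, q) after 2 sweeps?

Iteration 1:
  p = (-4 - (-3)·1.0000) / (4) = -0.2500
  q = (11 - (4)·-0.2500) / (8) = 1.5000
Iteration 2:
  p = (-4 - (-3)·1.5000) / (4) = 0.1250
  q = (11 - (4)·0.1250) / (8) = 1.3125

(0.1250, 1.3125)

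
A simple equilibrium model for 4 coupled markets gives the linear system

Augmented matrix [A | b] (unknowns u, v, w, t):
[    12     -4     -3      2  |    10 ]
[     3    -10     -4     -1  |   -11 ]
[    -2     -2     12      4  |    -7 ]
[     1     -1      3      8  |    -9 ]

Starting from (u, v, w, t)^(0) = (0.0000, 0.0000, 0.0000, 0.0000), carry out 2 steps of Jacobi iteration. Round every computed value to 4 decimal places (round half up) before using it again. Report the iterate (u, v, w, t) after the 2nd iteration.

(1.2417, 1.6958, 0.1139, -0.8729)

Iteration 1:
  u = (10 - (-4)·0.0000 - (-3)·0.0000 - (2)·0.0000) / (12) = 0.8333
  v = (-11 - (3)·0.0000 - (-4)·0.0000 - (-1)·0.0000) / (-10) = 1.1000
  w = (-7 - (-2)·0.0000 - (-2)·0.0000 - (4)·0.0000) / (12) = -0.5833
  t = (-9 - (1)·0.0000 - (-1)·0.0000 - (3)·0.0000) / (8) = -1.1250
Iteration 2:
  u = (10 - (-4)·1.1000 - (-3)·-0.5833 - (2)·-1.1250) / (12) = 1.2417
  v = (-11 - (3)·0.8333 - (-4)·-0.5833 - (-1)·-1.1250) / (-10) = 1.6958
  w = (-7 - (-2)·0.8333 - (-2)·1.1000 - (4)·-1.1250) / (12) = 0.1139
  t = (-9 - (1)·0.8333 - (-1)·1.1000 - (3)·-0.5833) / (8) = -0.8729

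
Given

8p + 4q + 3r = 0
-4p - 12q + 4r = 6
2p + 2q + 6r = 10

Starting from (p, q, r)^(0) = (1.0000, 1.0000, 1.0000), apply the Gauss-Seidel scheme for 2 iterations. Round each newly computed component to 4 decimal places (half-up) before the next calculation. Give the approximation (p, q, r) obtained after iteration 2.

Iteration 1:
  p = (0 - (4)·1.0000 - (3)·1.0000) / (8) = -0.8750
  q = (6 - (-4)·-0.8750 - (4)·1.0000) / (-12) = 0.1250
  r = (10 - (2)·-0.8750 - (2)·0.1250) / (6) = 1.9167
Iteration 2:
  p = (0 - (4)·0.1250 - (3)·1.9167) / (8) = -0.7813
  q = (6 - (-4)·-0.7813 - (4)·1.9167) / (-12) = 0.3993
  r = (10 - (2)·-0.7813 - (2)·0.3993) / (6) = 1.7940

(-0.7813, 0.3993, 1.7940)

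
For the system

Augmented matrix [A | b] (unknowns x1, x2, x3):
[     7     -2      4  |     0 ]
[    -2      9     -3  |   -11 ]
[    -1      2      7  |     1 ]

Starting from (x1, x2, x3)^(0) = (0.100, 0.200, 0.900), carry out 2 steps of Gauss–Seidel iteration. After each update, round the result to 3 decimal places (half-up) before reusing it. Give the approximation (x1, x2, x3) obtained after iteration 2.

Iteration 1:
  x1 = (0 - (-2)·0.200 - (4)·0.900) / (7) = -0.457
  x2 = (-11 - (-2)·-0.457 - (-3)·0.900) / (9) = -1.024
  x3 = (1 - (-1)·-0.457 - (2)·-1.024) / (7) = 0.370
Iteration 2:
  x1 = (0 - (-2)·-1.024 - (4)·0.370) / (7) = -0.504
  x2 = (-11 - (-2)·-0.504 - (-3)·0.370) / (9) = -1.211
  x3 = (1 - (-1)·-0.504 - (2)·-1.211) / (7) = 0.417

(-0.504, -1.211, 0.417)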